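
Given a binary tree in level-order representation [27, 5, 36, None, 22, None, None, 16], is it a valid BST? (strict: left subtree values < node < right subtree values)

Level-order array: [27, 5, 36, None, 22, None, None, 16]
Validate using subtree bounds (lo, hi): at each node, require lo < value < hi,
then recurse left with hi=value and right with lo=value.
Preorder trace (stopping at first violation):
  at node 27 with bounds (-inf, +inf): OK
  at node 5 with bounds (-inf, 27): OK
  at node 22 with bounds (5, 27): OK
  at node 16 with bounds (5, 22): OK
  at node 36 with bounds (27, +inf): OK
No violation found at any node.
Result: Valid BST


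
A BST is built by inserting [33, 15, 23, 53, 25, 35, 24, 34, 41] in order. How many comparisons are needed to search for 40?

Search path for 40: 33 -> 53 -> 35 -> 41
Found: False
Comparisons: 4


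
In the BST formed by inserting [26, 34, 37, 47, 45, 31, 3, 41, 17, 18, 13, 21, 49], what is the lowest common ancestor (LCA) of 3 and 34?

Tree insertion order: [26, 34, 37, 47, 45, 31, 3, 41, 17, 18, 13, 21, 49]
Tree (level-order array): [26, 3, 34, None, 17, 31, 37, 13, 18, None, None, None, 47, None, None, None, 21, 45, 49, None, None, 41]
In a BST, the LCA of p=3, q=34 is the first node v on the
root-to-leaf path with p <= v <= q (go left if both < v, right if both > v).
Walk from root:
  at 26: 3 <= 26 <= 34, this is the LCA
LCA = 26


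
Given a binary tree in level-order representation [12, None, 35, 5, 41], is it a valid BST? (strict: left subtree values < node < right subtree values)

Level-order array: [12, None, 35, 5, 41]
Validate using subtree bounds (lo, hi): at each node, require lo < value < hi,
then recurse left with hi=value and right with lo=value.
Preorder trace (stopping at first violation):
  at node 12 with bounds (-inf, +inf): OK
  at node 35 with bounds (12, +inf): OK
  at node 5 with bounds (12, 35): VIOLATION
Node 5 violates its bound: not (12 < 5 < 35).
Result: Not a valid BST


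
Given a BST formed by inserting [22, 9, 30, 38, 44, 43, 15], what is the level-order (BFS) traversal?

Tree insertion order: [22, 9, 30, 38, 44, 43, 15]
Tree (level-order array): [22, 9, 30, None, 15, None, 38, None, None, None, 44, 43]
BFS from the root, enqueuing left then right child of each popped node:
  queue [22] -> pop 22, enqueue [9, 30], visited so far: [22]
  queue [9, 30] -> pop 9, enqueue [15], visited so far: [22, 9]
  queue [30, 15] -> pop 30, enqueue [38], visited so far: [22, 9, 30]
  queue [15, 38] -> pop 15, enqueue [none], visited so far: [22, 9, 30, 15]
  queue [38] -> pop 38, enqueue [44], visited so far: [22, 9, 30, 15, 38]
  queue [44] -> pop 44, enqueue [43], visited so far: [22, 9, 30, 15, 38, 44]
  queue [43] -> pop 43, enqueue [none], visited so far: [22, 9, 30, 15, 38, 44, 43]
Result: [22, 9, 30, 15, 38, 44, 43]


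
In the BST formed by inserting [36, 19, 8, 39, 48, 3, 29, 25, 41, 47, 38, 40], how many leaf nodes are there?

Tree built from: [36, 19, 8, 39, 48, 3, 29, 25, 41, 47, 38, 40]
Tree (level-order array): [36, 19, 39, 8, 29, 38, 48, 3, None, 25, None, None, None, 41, None, None, None, None, None, 40, 47]
Rule: A leaf has 0 children.
Per-node child counts:
  node 36: 2 child(ren)
  node 19: 2 child(ren)
  node 8: 1 child(ren)
  node 3: 0 child(ren)
  node 29: 1 child(ren)
  node 25: 0 child(ren)
  node 39: 2 child(ren)
  node 38: 0 child(ren)
  node 48: 1 child(ren)
  node 41: 2 child(ren)
  node 40: 0 child(ren)
  node 47: 0 child(ren)
Matching nodes: [3, 25, 38, 40, 47]
Count of leaf nodes: 5


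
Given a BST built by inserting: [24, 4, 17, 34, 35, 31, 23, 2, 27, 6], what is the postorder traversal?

Tree insertion order: [24, 4, 17, 34, 35, 31, 23, 2, 27, 6]
Tree (level-order array): [24, 4, 34, 2, 17, 31, 35, None, None, 6, 23, 27]
Postorder traversal: [2, 6, 23, 17, 4, 27, 31, 35, 34, 24]


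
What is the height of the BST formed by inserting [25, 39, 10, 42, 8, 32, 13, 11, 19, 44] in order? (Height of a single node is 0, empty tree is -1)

Insertion order: [25, 39, 10, 42, 8, 32, 13, 11, 19, 44]
Tree (level-order array): [25, 10, 39, 8, 13, 32, 42, None, None, 11, 19, None, None, None, 44]
Compute height bottom-up (empty subtree = -1):
  height(8) = 1 + max(-1, -1) = 0
  height(11) = 1 + max(-1, -1) = 0
  height(19) = 1 + max(-1, -1) = 0
  height(13) = 1 + max(0, 0) = 1
  height(10) = 1 + max(0, 1) = 2
  height(32) = 1 + max(-1, -1) = 0
  height(44) = 1 + max(-1, -1) = 0
  height(42) = 1 + max(-1, 0) = 1
  height(39) = 1 + max(0, 1) = 2
  height(25) = 1 + max(2, 2) = 3
Height = 3


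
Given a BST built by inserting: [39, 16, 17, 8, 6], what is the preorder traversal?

Tree insertion order: [39, 16, 17, 8, 6]
Tree (level-order array): [39, 16, None, 8, 17, 6]
Preorder traversal: [39, 16, 8, 6, 17]


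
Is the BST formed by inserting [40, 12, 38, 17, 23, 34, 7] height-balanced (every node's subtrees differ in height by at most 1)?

Tree (level-order array): [40, 12, None, 7, 38, None, None, 17, None, None, 23, None, 34]
Definition: a tree is height-balanced if, at every node, |h(left) - h(right)| <= 1 (empty subtree has height -1).
Bottom-up per-node check:
  node 7: h_left=-1, h_right=-1, diff=0 [OK], height=0
  node 34: h_left=-1, h_right=-1, diff=0 [OK], height=0
  node 23: h_left=-1, h_right=0, diff=1 [OK], height=1
  node 17: h_left=-1, h_right=1, diff=2 [FAIL (|-1-1|=2 > 1)], height=2
  node 38: h_left=2, h_right=-1, diff=3 [FAIL (|2--1|=3 > 1)], height=3
  node 12: h_left=0, h_right=3, diff=3 [FAIL (|0-3|=3 > 1)], height=4
  node 40: h_left=4, h_right=-1, diff=5 [FAIL (|4--1|=5 > 1)], height=5
Node 17 violates the condition: |-1 - 1| = 2 > 1.
Result: Not balanced


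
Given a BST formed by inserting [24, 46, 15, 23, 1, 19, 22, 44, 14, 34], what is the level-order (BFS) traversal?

Tree insertion order: [24, 46, 15, 23, 1, 19, 22, 44, 14, 34]
Tree (level-order array): [24, 15, 46, 1, 23, 44, None, None, 14, 19, None, 34, None, None, None, None, 22]
BFS from the root, enqueuing left then right child of each popped node:
  queue [24] -> pop 24, enqueue [15, 46], visited so far: [24]
  queue [15, 46] -> pop 15, enqueue [1, 23], visited so far: [24, 15]
  queue [46, 1, 23] -> pop 46, enqueue [44], visited so far: [24, 15, 46]
  queue [1, 23, 44] -> pop 1, enqueue [14], visited so far: [24, 15, 46, 1]
  queue [23, 44, 14] -> pop 23, enqueue [19], visited so far: [24, 15, 46, 1, 23]
  queue [44, 14, 19] -> pop 44, enqueue [34], visited so far: [24, 15, 46, 1, 23, 44]
  queue [14, 19, 34] -> pop 14, enqueue [none], visited so far: [24, 15, 46, 1, 23, 44, 14]
  queue [19, 34] -> pop 19, enqueue [22], visited so far: [24, 15, 46, 1, 23, 44, 14, 19]
  queue [34, 22] -> pop 34, enqueue [none], visited so far: [24, 15, 46, 1, 23, 44, 14, 19, 34]
  queue [22] -> pop 22, enqueue [none], visited so far: [24, 15, 46, 1, 23, 44, 14, 19, 34, 22]
Result: [24, 15, 46, 1, 23, 44, 14, 19, 34, 22]


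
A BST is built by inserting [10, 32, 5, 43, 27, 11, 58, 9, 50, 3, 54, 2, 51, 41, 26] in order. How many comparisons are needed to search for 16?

Search path for 16: 10 -> 32 -> 27 -> 11 -> 26
Found: False
Comparisons: 5


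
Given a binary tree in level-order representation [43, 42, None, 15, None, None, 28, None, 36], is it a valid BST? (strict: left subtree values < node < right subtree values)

Level-order array: [43, 42, None, 15, None, None, 28, None, 36]
Validate using subtree bounds (lo, hi): at each node, require lo < value < hi,
then recurse left with hi=value and right with lo=value.
Preorder trace (stopping at first violation):
  at node 43 with bounds (-inf, +inf): OK
  at node 42 with bounds (-inf, 43): OK
  at node 15 with bounds (-inf, 42): OK
  at node 28 with bounds (15, 42): OK
  at node 36 with bounds (28, 42): OK
No violation found at any node.
Result: Valid BST


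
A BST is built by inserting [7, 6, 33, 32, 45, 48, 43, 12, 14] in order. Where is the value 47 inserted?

Starting tree (level order): [7, 6, 33, None, None, 32, 45, 12, None, 43, 48, None, 14]
Insertion path: 7 -> 33 -> 45 -> 48
Result: insert 47 as left child of 48
Final tree (level order): [7, 6, 33, None, None, 32, 45, 12, None, 43, 48, None, 14, None, None, 47]


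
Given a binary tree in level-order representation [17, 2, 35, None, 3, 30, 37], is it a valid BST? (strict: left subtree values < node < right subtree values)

Level-order array: [17, 2, 35, None, 3, 30, 37]
Validate using subtree bounds (lo, hi): at each node, require lo < value < hi,
then recurse left with hi=value and right with lo=value.
Preorder trace (stopping at first violation):
  at node 17 with bounds (-inf, +inf): OK
  at node 2 with bounds (-inf, 17): OK
  at node 3 with bounds (2, 17): OK
  at node 35 with bounds (17, +inf): OK
  at node 30 with bounds (17, 35): OK
  at node 37 with bounds (35, +inf): OK
No violation found at any node.
Result: Valid BST


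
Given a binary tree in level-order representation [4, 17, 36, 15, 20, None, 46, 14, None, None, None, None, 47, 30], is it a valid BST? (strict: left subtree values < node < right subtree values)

Level-order array: [4, 17, 36, 15, 20, None, 46, 14, None, None, None, None, 47, 30]
Validate using subtree bounds (lo, hi): at each node, require lo < value < hi,
then recurse left with hi=value and right with lo=value.
Preorder trace (stopping at first violation):
  at node 4 with bounds (-inf, +inf): OK
  at node 17 with bounds (-inf, 4): VIOLATION
Node 17 violates its bound: not (-inf < 17 < 4).
Result: Not a valid BST


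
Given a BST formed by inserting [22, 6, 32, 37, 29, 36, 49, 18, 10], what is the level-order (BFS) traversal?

Tree insertion order: [22, 6, 32, 37, 29, 36, 49, 18, 10]
Tree (level-order array): [22, 6, 32, None, 18, 29, 37, 10, None, None, None, 36, 49]
BFS from the root, enqueuing left then right child of each popped node:
  queue [22] -> pop 22, enqueue [6, 32], visited so far: [22]
  queue [6, 32] -> pop 6, enqueue [18], visited so far: [22, 6]
  queue [32, 18] -> pop 32, enqueue [29, 37], visited so far: [22, 6, 32]
  queue [18, 29, 37] -> pop 18, enqueue [10], visited so far: [22, 6, 32, 18]
  queue [29, 37, 10] -> pop 29, enqueue [none], visited so far: [22, 6, 32, 18, 29]
  queue [37, 10] -> pop 37, enqueue [36, 49], visited so far: [22, 6, 32, 18, 29, 37]
  queue [10, 36, 49] -> pop 10, enqueue [none], visited so far: [22, 6, 32, 18, 29, 37, 10]
  queue [36, 49] -> pop 36, enqueue [none], visited so far: [22, 6, 32, 18, 29, 37, 10, 36]
  queue [49] -> pop 49, enqueue [none], visited so far: [22, 6, 32, 18, 29, 37, 10, 36, 49]
Result: [22, 6, 32, 18, 29, 37, 10, 36, 49]


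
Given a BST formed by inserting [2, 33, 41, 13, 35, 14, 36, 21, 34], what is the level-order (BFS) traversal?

Tree insertion order: [2, 33, 41, 13, 35, 14, 36, 21, 34]
Tree (level-order array): [2, None, 33, 13, 41, None, 14, 35, None, None, 21, 34, 36]
BFS from the root, enqueuing left then right child of each popped node:
  queue [2] -> pop 2, enqueue [33], visited so far: [2]
  queue [33] -> pop 33, enqueue [13, 41], visited so far: [2, 33]
  queue [13, 41] -> pop 13, enqueue [14], visited so far: [2, 33, 13]
  queue [41, 14] -> pop 41, enqueue [35], visited so far: [2, 33, 13, 41]
  queue [14, 35] -> pop 14, enqueue [21], visited so far: [2, 33, 13, 41, 14]
  queue [35, 21] -> pop 35, enqueue [34, 36], visited so far: [2, 33, 13, 41, 14, 35]
  queue [21, 34, 36] -> pop 21, enqueue [none], visited so far: [2, 33, 13, 41, 14, 35, 21]
  queue [34, 36] -> pop 34, enqueue [none], visited so far: [2, 33, 13, 41, 14, 35, 21, 34]
  queue [36] -> pop 36, enqueue [none], visited so far: [2, 33, 13, 41, 14, 35, 21, 34, 36]
Result: [2, 33, 13, 41, 14, 35, 21, 34, 36]


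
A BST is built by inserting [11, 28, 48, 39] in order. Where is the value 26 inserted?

Starting tree (level order): [11, None, 28, None, 48, 39]
Insertion path: 11 -> 28
Result: insert 26 as left child of 28
Final tree (level order): [11, None, 28, 26, 48, None, None, 39]


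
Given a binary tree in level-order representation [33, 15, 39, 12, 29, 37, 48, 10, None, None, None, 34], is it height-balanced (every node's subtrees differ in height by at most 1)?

Tree (level-order array): [33, 15, 39, 12, 29, 37, 48, 10, None, None, None, 34]
Definition: a tree is height-balanced if, at every node, |h(left) - h(right)| <= 1 (empty subtree has height -1).
Bottom-up per-node check:
  node 10: h_left=-1, h_right=-1, diff=0 [OK], height=0
  node 12: h_left=0, h_right=-1, diff=1 [OK], height=1
  node 29: h_left=-1, h_right=-1, diff=0 [OK], height=0
  node 15: h_left=1, h_right=0, diff=1 [OK], height=2
  node 34: h_left=-1, h_right=-1, diff=0 [OK], height=0
  node 37: h_left=0, h_right=-1, diff=1 [OK], height=1
  node 48: h_left=-1, h_right=-1, diff=0 [OK], height=0
  node 39: h_left=1, h_right=0, diff=1 [OK], height=2
  node 33: h_left=2, h_right=2, diff=0 [OK], height=3
All nodes satisfy the balance condition.
Result: Balanced


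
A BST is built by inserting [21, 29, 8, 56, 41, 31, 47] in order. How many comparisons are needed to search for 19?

Search path for 19: 21 -> 8
Found: False
Comparisons: 2


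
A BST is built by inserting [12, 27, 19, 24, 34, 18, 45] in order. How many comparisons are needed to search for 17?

Search path for 17: 12 -> 27 -> 19 -> 18
Found: False
Comparisons: 4


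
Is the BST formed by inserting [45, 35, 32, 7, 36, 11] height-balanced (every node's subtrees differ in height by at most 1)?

Tree (level-order array): [45, 35, None, 32, 36, 7, None, None, None, None, 11]
Definition: a tree is height-balanced if, at every node, |h(left) - h(right)| <= 1 (empty subtree has height -1).
Bottom-up per-node check:
  node 11: h_left=-1, h_right=-1, diff=0 [OK], height=0
  node 7: h_left=-1, h_right=0, diff=1 [OK], height=1
  node 32: h_left=1, h_right=-1, diff=2 [FAIL (|1--1|=2 > 1)], height=2
  node 36: h_left=-1, h_right=-1, diff=0 [OK], height=0
  node 35: h_left=2, h_right=0, diff=2 [FAIL (|2-0|=2 > 1)], height=3
  node 45: h_left=3, h_right=-1, diff=4 [FAIL (|3--1|=4 > 1)], height=4
Node 32 violates the condition: |1 - -1| = 2 > 1.
Result: Not balanced


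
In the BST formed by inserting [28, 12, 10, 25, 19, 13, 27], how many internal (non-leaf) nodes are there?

Tree built from: [28, 12, 10, 25, 19, 13, 27]
Tree (level-order array): [28, 12, None, 10, 25, None, None, 19, 27, 13]
Rule: An internal node has at least one child.
Per-node child counts:
  node 28: 1 child(ren)
  node 12: 2 child(ren)
  node 10: 0 child(ren)
  node 25: 2 child(ren)
  node 19: 1 child(ren)
  node 13: 0 child(ren)
  node 27: 0 child(ren)
Matching nodes: [28, 12, 25, 19]
Count of internal (non-leaf) nodes: 4


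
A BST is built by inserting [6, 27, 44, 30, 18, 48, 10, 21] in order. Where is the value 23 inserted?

Starting tree (level order): [6, None, 27, 18, 44, 10, 21, 30, 48]
Insertion path: 6 -> 27 -> 18 -> 21
Result: insert 23 as right child of 21
Final tree (level order): [6, None, 27, 18, 44, 10, 21, 30, 48, None, None, None, 23]


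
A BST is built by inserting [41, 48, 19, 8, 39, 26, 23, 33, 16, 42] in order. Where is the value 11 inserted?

Starting tree (level order): [41, 19, 48, 8, 39, 42, None, None, 16, 26, None, None, None, None, None, 23, 33]
Insertion path: 41 -> 19 -> 8 -> 16
Result: insert 11 as left child of 16
Final tree (level order): [41, 19, 48, 8, 39, 42, None, None, 16, 26, None, None, None, 11, None, 23, 33]


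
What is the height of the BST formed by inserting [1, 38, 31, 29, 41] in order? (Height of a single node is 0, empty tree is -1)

Insertion order: [1, 38, 31, 29, 41]
Tree (level-order array): [1, None, 38, 31, 41, 29]
Compute height bottom-up (empty subtree = -1):
  height(29) = 1 + max(-1, -1) = 0
  height(31) = 1 + max(0, -1) = 1
  height(41) = 1 + max(-1, -1) = 0
  height(38) = 1 + max(1, 0) = 2
  height(1) = 1 + max(-1, 2) = 3
Height = 3


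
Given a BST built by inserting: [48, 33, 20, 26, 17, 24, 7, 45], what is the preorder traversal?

Tree insertion order: [48, 33, 20, 26, 17, 24, 7, 45]
Tree (level-order array): [48, 33, None, 20, 45, 17, 26, None, None, 7, None, 24]
Preorder traversal: [48, 33, 20, 17, 7, 26, 24, 45]


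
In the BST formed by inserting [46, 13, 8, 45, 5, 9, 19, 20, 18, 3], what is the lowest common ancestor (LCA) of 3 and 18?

Tree insertion order: [46, 13, 8, 45, 5, 9, 19, 20, 18, 3]
Tree (level-order array): [46, 13, None, 8, 45, 5, 9, 19, None, 3, None, None, None, 18, 20]
In a BST, the LCA of p=3, q=18 is the first node v on the
root-to-leaf path with p <= v <= q (go left if both < v, right if both > v).
Walk from root:
  at 46: both 3 and 18 < 46, go left
  at 13: 3 <= 13 <= 18, this is the LCA
LCA = 13


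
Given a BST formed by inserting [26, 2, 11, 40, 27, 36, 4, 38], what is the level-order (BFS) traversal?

Tree insertion order: [26, 2, 11, 40, 27, 36, 4, 38]
Tree (level-order array): [26, 2, 40, None, 11, 27, None, 4, None, None, 36, None, None, None, 38]
BFS from the root, enqueuing left then right child of each popped node:
  queue [26] -> pop 26, enqueue [2, 40], visited so far: [26]
  queue [2, 40] -> pop 2, enqueue [11], visited so far: [26, 2]
  queue [40, 11] -> pop 40, enqueue [27], visited so far: [26, 2, 40]
  queue [11, 27] -> pop 11, enqueue [4], visited so far: [26, 2, 40, 11]
  queue [27, 4] -> pop 27, enqueue [36], visited so far: [26, 2, 40, 11, 27]
  queue [4, 36] -> pop 4, enqueue [none], visited so far: [26, 2, 40, 11, 27, 4]
  queue [36] -> pop 36, enqueue [38], visited so far: [26, 2, 40, 11, 27, 4, 36]
  queue [38] -> pop 38, enqueue [none], visited so far: [26, 2, 40, 11, 27, 4, 36, 38]
Result: [26, 2, 40, 11, 27, 4, 36, 38]


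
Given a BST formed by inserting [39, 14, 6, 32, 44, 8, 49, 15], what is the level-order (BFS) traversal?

Tree insertion order: [39, 14, 6, 32, 44, 8, 49, 15]
Tree (level-order array): [39, 14, 44, 6, 32, None, 49, None, 8, 15]
BFS from the root, enqueuing left then right child of each popped node:
  queue [39] -> pop 39, enqueue [14, 44], visited so far: [39]
  queue [14, 44] -> pop 14, enqueue [6, 32], visited so far: [39, 14]
  queue [44, 6, 32] -> pop 44, enqueue [49], visited so far: [39, 14, 44]
  queue [6, 32, 49] -> pop 6, enqueue [8], visited so far: [39, 14, 44, 6]
  queue [32, 49, 8] -> pop 32, enqueue [15], visited so far: [39, 14, 44, 6, 32]
  queue [49, 8, 15] -> pop 49, enqueue [none], visited so far: [39, 14, 44, 6, 32, 49]
  queue [8, 15] -> pop 8, enqueue [none], visited so far: [39, 14, 44, 6, 32, 49, 8]
  queue [15] -> pop 15, enqueue [none], visited so far: [39, 14, 44, 6, 32, 49, 8, 15]
Result: [39, 14, 44, 6, 32, 49, 8, 15]


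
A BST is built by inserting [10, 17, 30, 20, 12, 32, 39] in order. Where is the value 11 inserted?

Starting tree (level order): [10, None, 17, 12, 30, None, None, 20, 32, None, None, None, 39]
Insertion path: 10 -> 17 -> 12
Result: insert 11 as left child of 12
Final tree (level order): [10, None, 17, 12, 30, 11, None, 20, 32, None, None, None, None, None, 39]


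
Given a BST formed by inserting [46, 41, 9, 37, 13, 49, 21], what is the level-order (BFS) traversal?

Tree insertion order: [46, 41, 9, 37, 13, 49, 21]
Tree (level-order array): [46, 41, 49, 9, None, None, None, None, 37, 13, None, None, 21]
BFS from the root, enqueuing left then right child of each popped node:
  queue [46] -> pop 46, enqueue [41, 49], visited so far: [46]
  queue [41, 49] -> pop 41, enqueue [9], visited so far: [46, 41]
  queue [49, 9] -> pop 49, enqueue [none], visited so far: [46, 41, 49]
  queue [9] -> pop 9, enqueue [37], visited so far: [46, 41, 49, 9]
  queue [37] -> pop 37, enqueue [13], visited so far: [46, 41, 49, 9, 37]
  queue [13] -> pop 13, enqueue [21], visited so far: [46, 41, 49, 9, 37, 13]
  queue [21] -> pop 21, enqueue [none], visited so far: [46, 41, 49, 9, 37, 13, 21]
Result: [46, 41, 49, 9, 37, 13, 21]


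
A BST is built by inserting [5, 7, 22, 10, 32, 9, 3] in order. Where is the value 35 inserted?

Starting tree (level order): [5, 3, 7, None, None, None, 22, 10, 32, 9]
Insertion path: 5 -> 7 -> 22 -> 32
Result: insert 35 as right child of 32
Final tree (level order): [5, 3, 7, None, None, None, 22, 10, 32, 9, None, None, 35]


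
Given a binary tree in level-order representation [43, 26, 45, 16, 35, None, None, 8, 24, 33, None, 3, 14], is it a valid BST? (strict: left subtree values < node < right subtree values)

Level-order array: [43, 26, 45, 16, 35, None, None, 8, 24, 33, None, 3, 14]
Validate using subtree bounds (lo, hi): at each node, require lo < value < hi,
then recurse left with hi=value and right with lo=value.
Preorder trace (stopping at first violation):
  at node 43 with bounds (-inf, +inf): OK
  at node 26 with bounds (-inf, 43): OK
  at node 16 with bounds (-inf, 26): OK
  at node 8 with bounds (-inf, 16): OK
  at node 3 with bounds (-inf, 8): OK
  at node 14 with bounds (8, 16): OK
  at node 24 with bounds (16, 26): OK
  at node 35 with bounds (26, 43): OK
  at node 33 with bounds (26, 35): OK
  at node 45 with bounds (43, +inf): OK
No violation found at any node.
Result: Valid BST


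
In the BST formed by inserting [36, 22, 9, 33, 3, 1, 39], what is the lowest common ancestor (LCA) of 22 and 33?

Tree insertion order: [36, 22, 9, 33, 3, 1, 39]
Tree (level-order array): [36, 22, 39, 9, 33, None, None, 3, None, None, None, 1]
In a BST, the LCA of p=22, q=33 is the first node v on the
root-to-leaf path with p <= v <= q (go left if both < v, right if both > v).
Walk from root:
  at 36: both 22 and 33 < 36, go left
  at 22: 22 <= 22 <= 33, this is the LCA
LCA = 22


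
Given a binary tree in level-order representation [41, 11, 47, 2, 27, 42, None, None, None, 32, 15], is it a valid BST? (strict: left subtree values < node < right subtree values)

Level-order array: [41, 11, 47, 2, 27, 42, None, None, None, 32, 15]
Validate using subtree bounds (lo, hi): at each node, require lo < value < hi,
then recurse left with hi=value and right with lo=value.
Preorder trace (stopping at first violation):
  at node 41 with bounds (-inf, +inf): OK
  at node 11 with bounds (-inf, 41): OK
  at node 2 with bounds (-inf, 11): OK
  at node 27 with bounds (11, 41): OK
  at node 32 with bounds (11, 27): VIOLATION
Node 32 violates its bound: not (11 < 32 < 27).
Result: Not a valid BST


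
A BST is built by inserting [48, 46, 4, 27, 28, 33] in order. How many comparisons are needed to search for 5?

Search path for 5: 48 -> 46 -> 4 -> 27
Found: False
Comparisons: 4


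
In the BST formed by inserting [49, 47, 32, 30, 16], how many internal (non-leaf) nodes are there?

Tree built from: [49, 47, 32, 30, 16]
Tree (level-order array): [49, 47, None, 32, None, 30, None, 16]
Rule: An internal node has at least one child.
Per-node child counts:
  node 49: 1 child(ren)
  node 47: 1 child(ren)
  node 32: 1 child(ren)
  node 30: 1 child(ren)
  node 16: 0 child(ren)
Matching nodes: [49, 47, 32, 30]
Count of internal (non-leaf) nodes: 4


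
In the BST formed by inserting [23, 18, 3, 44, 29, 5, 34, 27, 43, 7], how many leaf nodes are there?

Tree built from: [23, 18, 3, 44, 29, 5, 34, 27, 43, 7]
Tree (level-order array): [23, 18, 44, 3, None, 29, None, None, 5, 27, 34, None, 7, None, None, None, 43]
Rule: A leaf has 0 children.
Per-node child counts:
  node 23: 2 child(ren)
  node 18: 1 child(ren)
  node 3: 1 child(ren)
  node 5: 1 child(ren)
  node 7: 0 child(ren)
  node 44: 1 child(ren)
  node 29: 2 child(ren)
  node 27: 0 child(ren)
  node 34: 1 child(ren)
  node 43: 0 child(ren)
Matching nodes: [7, 27, 43]
Count of leaf nodes: 3


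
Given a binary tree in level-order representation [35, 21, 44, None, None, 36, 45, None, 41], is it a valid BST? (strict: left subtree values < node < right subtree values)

Level-order array: [35, 21, 44, None, None, 36, 45, None, 41]
Validate using subtree bounds (lo, hi): at each node, require lo < value < hi,
then recurse left with hi=value and right with lo=value.
Preorder trace (stopping at first violation):
  at node 35 with bounds (-inf, +inf): OK
  at node 21 with bounds (-inf, 35): OK
  at node 44 with bounds (35, +inf): OK
  at node 36 with bounds (35, 44): OK
  at node 41 with bounds (36, 44): OK
  at node 45 with bounds (44, +inf): OK
No violation found at any node.
Result: Valid BST


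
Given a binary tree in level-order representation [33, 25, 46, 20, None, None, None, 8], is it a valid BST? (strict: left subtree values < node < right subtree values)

Level-order array: [33, 25, 46, 20, None, None, None, 8]
Validate using subtree bounds (lo, hi): at each node, require lo < value < hi,
then recurse left with hi=value and right with lo=value.
Preorder trace (stopping at first violation):
  at node 33 with bounds (-inf, +inf): OK
  at node 25 with bounds (-inf, 33): OK
  at node 20 with bounds (-inf, 25): OK
  at node 8 with bounds (-inf, 20): OK
  at node 46 with bounds (33, +inf): OK
No violation found at any node.
Result: Valid BST


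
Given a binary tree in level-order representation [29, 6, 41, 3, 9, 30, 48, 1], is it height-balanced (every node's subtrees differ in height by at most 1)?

Tree (level-order array): [29, 6, 41, 3, 9, 30, 48, 1]
Definition: a tree is height-balanced if, at every node, |h(left) - h(right)| <= 1 (empty subtree has height -1).
Bottom-up per-node check:
  node 1: h_left=-1, h_right=-1, diff=0 [OK], height=0
  node 3: h_left=0, h_right=-1, diff=1 [OK], height=1
  node 9: h_left=-1, h_right=-1, diff=0 [OK], height=0
  node 6: h_left=1, h_right=0, diff=1 [OK], height=2
  node 30: h_left=-1, h_right=-1, diff=0 [OK], height=0
  node 48: h_left=-1, h_right=-1, diff=0 [OK], height=0
  node 41: h_left=0, h_right=0, diff=0 [OK], height=1
  node 29: h_left=2, h_right=1, diff=1 [OK], height=3
All nodes satisfy the balance condition.
Result: Balanced


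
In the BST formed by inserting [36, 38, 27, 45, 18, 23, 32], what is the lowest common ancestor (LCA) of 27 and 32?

Tree insertion order: [36, 38, 27, 45, 18, 23, 32]
Tree (level-order array): [36, 27, 38, 18, 32, None, 45, None, 23]
In a BST, the LCA of p=27, q=32 is the first node v on the
root-to-leaf path with p <= v <= q (go left if both < v, right if both > v).
Walk from root:
  at 36: both 27 and 32 < 36, go left
  at 27: 27 <= 27 <= 32, this is the LCA
LCA = 27


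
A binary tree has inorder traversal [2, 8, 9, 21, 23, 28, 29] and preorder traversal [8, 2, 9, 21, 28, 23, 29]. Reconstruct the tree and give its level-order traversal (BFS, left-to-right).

Inorder:  [2, 8, 9, 21, 23, 28, 29]
Preorder: [8, 2, 9, 21, 28, 23, 29]
Algorithm: preorder visits root first, so consume preorder in order;
for each root, split the current inorder slice at that value into
left-subtree inorder and right-subtree inorder, then recurse.
Recursive splits:
  root=8; inorder splits into left=[2], right=[9, 21, 23, 28, 29]
  root=2; inorder splits into left=[], right=[]
  root=9; inorder splits into left=[], right=[21, 23, 28, 29]
  root=21; inorder splits into left=[], right=[23, 28, 29]
  root=28; inorder splits into left=[23], right=[29]
  root=23; inorder splits into left=[], right=[]
  root=29; inorder splits into left=[], right=[]
Reconstructed level-order: [8, 2, 9, 21, 28, 23, 29]


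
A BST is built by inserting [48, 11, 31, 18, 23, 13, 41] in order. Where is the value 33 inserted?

Starting tree (level order): [48, 11, None, None, 31, 18, 41, 13, 23]
Insertion path: 48 -> 11 -> 31 -> 41
Result: insert 33 as left child of 41
Final tree (level order): [48, 11, None, None, 31, 18, 41, 13, 23, 33]


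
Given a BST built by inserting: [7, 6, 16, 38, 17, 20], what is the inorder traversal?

Tree insertion order: [7, 6, 16, 38, 17, 20]
Tree (level-order array): [7, 6, 16, None, None, None, 38, 17, None, None, 20]
Inorder traversal: [6, 7, 16, 17, 20, 38]


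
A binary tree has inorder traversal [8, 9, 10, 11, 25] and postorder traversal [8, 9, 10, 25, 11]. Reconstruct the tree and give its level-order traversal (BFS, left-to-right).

Inorder:   [8, 9, 10, 11, 25]
Postorder: [8, 9, 10, 25, 11]
Algorithm: postorder visits root last, so walk postorder right-to-left;
each value is the root of the current inorder slice — split it at that
value, recurse on the right subtree first, then the left.
Recursive splits:
  root=11; inorder splits into left=[8, 9, 10], right=[25]
  root=25; inorder splits into left=[], right=[]
  root=10; inorder splits into left=[8, 9], right=[]
  root=9; inorder splits into left=[8], right=[]
  root=8; inorder splits into left=[], right=[]
Reconstructed level-order: [11, 10, 25, 9, 8]


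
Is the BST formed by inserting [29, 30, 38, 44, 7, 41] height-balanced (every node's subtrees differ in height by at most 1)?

Tree (level-order array): [29, 7, 30, None, None, None, 38, None, 44, 41]
Definition: a tree is height-balanced if, at every node, |h(left) - h(right)| <= 1 (empty subtree has height -1).
Bottom-up per-node check:
  node 7: h_left=-1, h_right=-1, diff=0 [OK], height=0
  node 41: h_left=-1, h_right=-1, diff=0 [OK], height=0
  node 44: h_left=0, h_right=-1, diff=1 [OK], height=1
  node 38: h_left=-1, h_right=1, diff=2 [FAIL (|-1-1|=2 > 1)], height=2
  node 30: h_left=-1, h_right=2, diff=3 [FAIL (|-1-2|=3 > 1)], height=3
  node 29: h_left=0, h_right=3, diff=3 [FAIL (|0-3|=3 > 1)], height=4
Node 38 violates the condition: |-1 - 1| = 2 > 1.
Result: Not balanced


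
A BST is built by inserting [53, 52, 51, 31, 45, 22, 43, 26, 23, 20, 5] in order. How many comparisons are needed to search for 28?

Search path for 28: 53 -> 52 -> 51 -> 31 -> 22 -> 26
Found: False
Comparisons: 6


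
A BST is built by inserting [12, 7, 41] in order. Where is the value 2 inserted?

Starting tree (level order): [12, 7, 41]
Insertion path: 12 -> 7
Result: insert 2 as left child of 7
Final tree (level order): [12, 7, 41, 2]


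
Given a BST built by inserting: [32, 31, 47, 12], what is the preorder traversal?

Tree insertion order: [32, 31, 47, 12]
Tree (level-order array): [32, 31, 47, 12]
Preorder traversal: [32, 31, 12, 47]


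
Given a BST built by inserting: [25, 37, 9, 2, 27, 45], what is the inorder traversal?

Tree insertion order: [25, 37, 9, 2, 27, 45]
Tree (level-order array): [25, 9, 37, 2, None, 27, 45]
Inorder traversal: [2, 9, 25, 27, 37, 45]


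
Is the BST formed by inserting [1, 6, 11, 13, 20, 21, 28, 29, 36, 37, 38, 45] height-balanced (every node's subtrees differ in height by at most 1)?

Tree (level-order array): [1, None, 6, None, 11, None, 13, None, 20, None, 21, None, 28, None, 29, None, 36, None, 37, None, 38, None, 45]
Definition: a tree is height-balanced if, at every node, |h(left) - h(right)| <= 1 (empty subtree has height -1).
Bottom-up per-node check:
  node 45: h_left=-1, h_right=-1, diff=0 [OK], height=0
  node 38: h_left=-1, h_right=0, diff=1 [OK], height=1
  node 37: h_left=-1, h_right=1, diff=2 [FAIL (|-1-1|=2 > 1)], height=2
  node 36: h_left=-1, h_right=2, diff=3 [FAIL (|-1-2|=3 > 1)], height=3
  node 29: h_left=-1, h_right=3, diff=4 [FAIL (|-1-3|=4 > 1)], height=4
  node 28: h_left=-1, h_right=4, diff=5 [FAIL (|-1-4|=5 > 1)], height=5
  node 21: h_left=-1, h_right=5, diff=6 [FAIL (|-1-5|=6 > 1)], height=6
  node 20: h_left=-1, h_right=6, diff=7 [FAIL (|-1-6|=7 > 1)], height=7
  node 13: h_left=-1, h_right=7, diff=8 [FAIL (|-1-7|=8 > 1)], height=8
  node 11: h_left=-1, h_right=8, diff=9 [FAIL (|-1-8|=9 > 1)], height=9
  node 6: h_left=-1, h_right=9, diff=10 [FAIL (|-1-9|=10 > 1)], height=10
  node 1: h_left=-1, h_right=10, diff=11 [FAIL (|-1-10|=11 > 1)], height=11
Node 37 violates the condition: |-1 - 1| = 2 > 1.
Result: Not balanced


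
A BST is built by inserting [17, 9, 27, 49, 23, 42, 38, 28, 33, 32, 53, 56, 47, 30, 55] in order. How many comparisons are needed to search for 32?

Search path for 32: 17 -> 27 -> 49 -> 42 -> 38 -> 28 -> 33 -> 32
Found: True
Comparisons: 8


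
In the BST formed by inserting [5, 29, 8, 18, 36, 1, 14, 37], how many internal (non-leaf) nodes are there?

Tree built from: [5, 29, 8, 18, 36, 1, 14, 37]
Tree (level-order array): [5, 1, 29, None, None, 8, 36, None, 18, None, 37, 14]
Rule: An internal node has at least one child.
Per-node child counts:
  node 5: 2 child(ren)
  node 1: 0 child(ren)
  node 29: 2 child(ren)
  node 8: 1 child(ren)
  node 18: 1 child(ren)
  node 14: 0 child(ren)
  node 36: 1 child(ren)
  node 37: 0 child(ren)
Matching nodes: [5, 29, 8, 18, 36]
Count of internal (non-leaf) nodes: 5


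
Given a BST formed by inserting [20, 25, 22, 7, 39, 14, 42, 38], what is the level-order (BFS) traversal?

Tree insertion order: [20, 25, 22, 7, 39, 14, 42, 38]
Tree (level-order array): [20, 7, 25, None, 14, 22, 39, None, None, None, None, 38, 42]
BFS from the root, enqueuing left then right child of each popped node:
  queue [20] -> pop 20, enqueue [7, 25], visited so far: [20]
  queue [7, 25] -> pop 7, enqueue [14], visited so far: [20, 7]
  queue [25, 14] -> pop 25, enqueue [22, 39], visited so far: [20, 7, 25]
  queue [14, 22, 39] -> pop 14, enqueue [none], visited so far: [20, 7, 25, 14]
  queue [22, 39] -> pop 22, enqueue [none], visited so far: [20, 7, 25, 14, 22]
  queue [39] -> pop 39, enqueue [38, 42], visited so far: [20, 7, 25, 14, 22, 39]
  queue [38, 42] -> pop 38, enqueue [none], visited so far: [20, 7, 25, 14, 22, 39, 38]
  queue [42] -> pop 42, enqueue [none], visited so far: [20, 7, 25, 14, 22, 39, 38, 42]
Result: [20, 7, 25, 14, 22, 39, 38, 42]


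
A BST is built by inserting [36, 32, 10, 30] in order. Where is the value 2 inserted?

Starting tree (level order): [36, 32, None, 10, None, None, 30]
Insertion path: 36 -> 32 -> 10
Result: insert 2 as left child of 10
Final tree (level order): [36, 32, None, 10, None, 2, 30]


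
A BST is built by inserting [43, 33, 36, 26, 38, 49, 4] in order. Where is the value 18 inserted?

Starting tree (level order): [43, 33, 49, 26, 36, None, None, 4, None, None, 38]
Insertion path: 43 -> 33 -> 26 -> 4
Result: insert 18 as right child of 4
Final tree (level order): [43, 33, 49, 26, 36, None, None, 4, None, None, 38, None, 18]


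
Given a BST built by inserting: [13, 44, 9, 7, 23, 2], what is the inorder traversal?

Tree insertion order: [13, 44, 9, 7, 23, 2]
Tree (level-order array): [13, 9, 44, 7, None, 23, None, 2]
Inorder traversal: [2, 7, 9, 13, 23, 44]


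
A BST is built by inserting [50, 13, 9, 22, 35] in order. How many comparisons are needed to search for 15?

Search path for 15: 50 -> 13 -> 22
Found: False
Comparisons: 3


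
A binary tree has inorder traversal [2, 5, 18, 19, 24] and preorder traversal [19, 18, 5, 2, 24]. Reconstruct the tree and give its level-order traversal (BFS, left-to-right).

Inorder:  [2, 5, 18, 19, 24]
Preorder: [19, 18, 5, 2, 24]
Algorithm: preorder visits root first, so consume preorder in order;
for each root, split the current inorder slice at that value into
left-subtree inorder and right-subtree inorder, then recurse.
Recursive splits:
  root=19; inorder splits into left=[2, 5, 18], right=[24]
  root=18; inorder splits into left=[2, 5], right=[]
  root=5; inorder splits into left=[2], right=[]
  root=2; inorder splits into left=[], right=[]
  root=24; inorder splits into left=[], right=[]
Reconstructed level-order: [19, 18, 24, 5, 2]


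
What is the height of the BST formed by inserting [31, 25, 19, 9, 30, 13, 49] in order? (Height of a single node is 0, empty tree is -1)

Insertion order: [31, 25, 19, 9, 30, 13, 49]
Tree (level-order array): [31, 25, 49, 19, 30, None, None, 9, None, None, None, None, 13]
Compute height bottom-up (empty subtree = -1):
  height(13) = 1 + max(-1, -1) = 0
  height(9) = 1 + max(-1, 0) = 1
  height(19) = 1 + max(1, -1) = 2
  height(30) = 1 + max(-1, -1) = 0
  height(25) = 1 + max(2, 0) = 3
  height(49) = 1 + max(-1, -1) = 0
  height(31) = 1 + max(3, 0) = 4
Height = 4


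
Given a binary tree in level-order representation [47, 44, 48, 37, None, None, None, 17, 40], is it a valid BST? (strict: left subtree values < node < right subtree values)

Level-order array: [47, 44, 48, 37, None, None, None, 17, 40]
Validate using subtree bounds (lo, hi): at each node, require lo < value < hi,
then recurse left with hi=value and right with lo=value.
Preorder trace (stopping at first violation):
  at node 47 with bounds (-inf, +inf): OK
  at node 44 with bounds (-inf, 47): OK
  at node 37 with bounds (-inf, 44): OK
  at node 17 with bounds (-inf, 37): OK
  at node 40 with bounds (37, 44): OK
  at node 48 with bounds (47, +inf): OK
No violation found at any node.
Result: Valid BST


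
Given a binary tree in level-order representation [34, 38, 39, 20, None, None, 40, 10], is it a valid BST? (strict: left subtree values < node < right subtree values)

Level-order array: [34, 38, 39, 20, None, None, 40, 10]
Validate using subtree bounds (lo, hi): at each node, require lo < value < hi,
then recurse left with hi=value and right with lo=value.
Preorder trace (stopping at first violation):
  at node 34 with bounds (-inf, +inf): OK
  at node 38 with bounds (-inf, 34): VIOLATION
Node 38 violates its bound: not (-inf < 38 < 34).
Result: Not a valid BST


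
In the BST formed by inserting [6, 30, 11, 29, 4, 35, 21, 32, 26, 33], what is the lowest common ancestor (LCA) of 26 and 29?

Tree insertion order: [6, 30, 11, 29, 4, 35, 21, 32, 26, 33]
Tree (level-order array): [6, 4, 30, None, None, 11, 35, None, 29, 32, None, 21, None, None, 33, None, 26]
In a BST, the LCA of p=26, q=29 is the first node v on the
root-to-leaf path with p <= v <= q (go left if both < v, right if both > v).
Walk from root:
  at 6: both 26 and 29 > 6, go right
  at 30: both 26 and 29 < 30, go left
  at 11: both 26 and 29 > 11, go right
  at 29: 26 <= 29 <= 29, this is the LCA
LCA = 29


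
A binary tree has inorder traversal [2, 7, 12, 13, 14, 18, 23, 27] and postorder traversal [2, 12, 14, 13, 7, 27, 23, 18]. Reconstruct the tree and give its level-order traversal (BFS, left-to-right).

Inorder:   [2, 7, 12, 13, 14, 18, 23, 27]
Postorder: [2, 12, 14, 13, 7, 27, 23, 18]
Algorithm: postorder visits root last, so walk postorder right-to-left;
each value is the root of the current inorder slice — split it at that
value, recurse on the right subtree first, then the left.
Recursive splits:
  root=18; inorder splits into left=[2, 7, 12, 13, 14], right=[23, 27]
  root=23; inorder splits into left=[], right=[27]
  root=27; inorder splits into left=[], right=[]
  root=7; inorder splits into left=[2], right=[12, 13, 14]
  root=13; inorder splits into left=[12], right=[14]
  root=14; inorder splits into left=[], right=[]
  root=12; inorder splits into left=[], right=[]
  root=2; inorder splits into left=[], right=[]
Reconstructed level-order: [18, 7, 23, 2, 13, 27, 12, 14]


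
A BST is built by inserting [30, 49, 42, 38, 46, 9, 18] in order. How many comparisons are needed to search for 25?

Search path for 25: 30 -> 9 -> 18
Found: False
Comparisons: 3


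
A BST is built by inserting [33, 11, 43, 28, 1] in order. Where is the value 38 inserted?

Starting tree (level order): [33, 11, 43, 1, 28]
Insertion path: 33 -> 43
Result: insert 38 as left child of 43
Final tree (level order): [33, 11, 43, 1, 28, 38]


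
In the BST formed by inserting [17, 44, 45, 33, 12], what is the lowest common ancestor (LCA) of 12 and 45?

Tree insertion order: [17, 44, 45, 33, 12]
Tree (level-order array): [17, 12, 44, None, None, 33, 45]
In a BST, the LCA of p=12, q=45 is the first node v on the
root-to-leaf path with p <= v <= q (go left if both < v, right if both > v).
Walk from root:
  at 17: 12 <= 17 <= 45, this is the LCA
LCA = 17


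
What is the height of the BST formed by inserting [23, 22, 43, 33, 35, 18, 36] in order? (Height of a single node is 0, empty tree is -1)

Insertion order: [23, 22, 43, 33, 35, 18, 36]
Tree (level-order array): [23, 22, 43, 18, None, 33, None, None, None, None, 35, None, 36]
Compute height bottom-up (empty subtree = -1):
  height(18) = 1 + max(-1, -1) = 0
  height(22) = 1 + max(0, -1) = 1
  height(36) = 1 + max(-1, -1) = 0
  height(35) = 1 + max(-1, 0) = 1
  height(33) = 1 + max(-1, 1) = 2
  height(43) = 1 + max(2, -1) = 3
  height(23) = 1 + max(1, 3) = 4
Height = 4


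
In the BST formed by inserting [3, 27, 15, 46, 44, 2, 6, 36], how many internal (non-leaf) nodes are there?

Tree built from: [3, 27, 15, 46, 44, 2, 6, 36]
Tree (level-order array): [3, 2, 27, None, None, 15, 46, 6, None, 44, None, None, None, 36]
Rule: An internal node has at least one child.
Per-node child counts:
  node 3: 2 child(ren)
  node 2: 0 child(ren)
  node 27: 2 child(ren)
  node 15: 1 child(ren)
  node 6: 0 child(ren)
  node 46: 1 child(ren)
  node 44: 1 child(ren)
  node 36: 0 child(ren)
Matching nodes: [3, 27, 15, 46, 44]
Count of internal (non-leaf) nodes: 5
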